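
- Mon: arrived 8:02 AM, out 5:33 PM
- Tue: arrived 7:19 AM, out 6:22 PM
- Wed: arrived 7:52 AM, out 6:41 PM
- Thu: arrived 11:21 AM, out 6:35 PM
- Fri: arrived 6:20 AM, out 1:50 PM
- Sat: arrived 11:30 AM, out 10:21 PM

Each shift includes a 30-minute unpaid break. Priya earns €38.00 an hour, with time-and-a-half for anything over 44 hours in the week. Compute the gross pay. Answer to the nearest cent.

€2240.10

Mon: 8:02 AM–5:33 PM = 9 h 31 min; less 30 min break → 9 h 1 min
Tue: 7:19 AM–6:22 PM = 11 h 3 min; less 30 min break → 10 h 33 min
Wed: 7:52 AM–6:41 PM = 10 h 49 min; less 30 min break → 10 h 19 min
Thu: 11:21 AM–6:35 PM = 7 h 14 min; less 30 min break → 6 h 44 min
Fri: 6:20 AM–1:50 PM = 7 h 30 min; less 30 min break → 7 h 0 min
Sat: 11:30 AM–10:21 PM = 10 h 51 min; less 30 min break → 10 h 21 min
Total worked: 53 h 58 min = 3238 min.
Regular 44 h 0 min = 2640 min at €38.00/h; overtime 9 h 58 min = 598 min at €57.00/h.
Pay = (2640 × €38.00 + 598 × €57.00) ÷ 60 = €2240.10.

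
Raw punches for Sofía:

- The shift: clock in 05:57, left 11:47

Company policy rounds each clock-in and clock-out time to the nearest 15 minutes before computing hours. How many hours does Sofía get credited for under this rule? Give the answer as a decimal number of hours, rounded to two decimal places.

5.75 hours

The shift: in 05:57→06:00, out 11:47→11:45; 5 h 45 min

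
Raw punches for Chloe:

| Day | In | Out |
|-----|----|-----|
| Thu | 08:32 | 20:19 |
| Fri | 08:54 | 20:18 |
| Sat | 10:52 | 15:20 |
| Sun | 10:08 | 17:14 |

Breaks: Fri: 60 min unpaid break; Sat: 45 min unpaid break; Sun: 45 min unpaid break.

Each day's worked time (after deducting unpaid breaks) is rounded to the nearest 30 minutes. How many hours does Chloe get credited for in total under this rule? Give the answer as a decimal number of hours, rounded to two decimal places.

32.50 hours

Thu: 08:32–20:19 = 11 h 47 min → rounds to 12 h 0 min
Fri: 08:54–20:18 = 11 h 24 min − 60 min = 10 h 24 min → rounds to 10 h 30 min
Sat: 10:52–15:20 = 4 h 28 min − 45 min = 3 h 43 min → rounds to 3 h 30 min
Sun: 10:08–17:14 = 7 h 6 min − 45 min = 6 h 21 min → rounds to 6 h 30 min
Total credited: 32 h 30 min.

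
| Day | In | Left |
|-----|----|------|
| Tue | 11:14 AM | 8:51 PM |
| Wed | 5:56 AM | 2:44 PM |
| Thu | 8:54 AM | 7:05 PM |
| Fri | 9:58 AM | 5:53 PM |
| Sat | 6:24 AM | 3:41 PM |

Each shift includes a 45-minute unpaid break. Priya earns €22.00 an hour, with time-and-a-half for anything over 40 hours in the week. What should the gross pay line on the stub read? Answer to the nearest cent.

Tue: 11:14 AM–8:51 PM = 9 h 37 min; less 45 min break → 8 h 52 min
Wed: 5:56 AM–2:44 PM = 8 h 48 min; less 45 min break → 8 h 3 min
Thu: 8:54 AM–7:05 PM = 10 h 11 min; less 45 min break → 9 h 26 min
Fri: 9:58 AM–5:53 PM = 7 h 55 min; less 45 min break → 7 h 10 min
Sat: 6:24 AM–3:41 PM = 9 h 17 min; less 45 min break → 8 h 32 min
Total worked: 42 h 3 min = 2523 min.
Regular 40 h 0 min = 2400 min at €22.00/h; overtime 2 h 3 min = 123 min at €33.00/h.
Pay = (2400 × €22.00 + 123 × €33.00) ÷ 60 = €947.65.

€947.65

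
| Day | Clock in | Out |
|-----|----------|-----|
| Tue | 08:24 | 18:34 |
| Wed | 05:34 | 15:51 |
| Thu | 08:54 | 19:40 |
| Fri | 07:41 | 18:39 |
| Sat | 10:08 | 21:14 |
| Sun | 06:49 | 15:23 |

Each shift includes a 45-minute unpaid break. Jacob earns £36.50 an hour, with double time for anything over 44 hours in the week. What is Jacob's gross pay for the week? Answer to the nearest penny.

Tue: 08:24–18:34 = 10 h 10 min; less 45 min break → 9 h 25 min
Wed: 05:34–15:51 = 10 h 17 min; less 45 min break → 9 h 32 min
Thu: 08:54–19:40 = 10 h 46 min; less 45 min break → 10 h 1 min
Fri: 07:41–18:39 = 10 h 58 min; less 45 min break → 10 h 13 min
Sat: 10:08–21:14 = 11 h 6 min; less 45 min break → 10 h 21 min
Sun: 06:49–15:23 = 8 h 34 min; less 45 min break → 7 h 49 min
Total worked: 57 h 21 min = 3441 min.
Regular 44 h 0 min = 2640 min at £36.50/h; overtime 13 h 21 min = 801 min at £73.00/h.
Pay = (2640 × £36.50 + 801 × £73.00) ÷ 60 = £2580.55.

£2580.55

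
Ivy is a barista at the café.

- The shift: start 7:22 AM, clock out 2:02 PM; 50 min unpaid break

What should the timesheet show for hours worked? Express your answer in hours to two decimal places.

The shift: 7:22 AM–2:02 PM = 6 h 40 min; less 50 min break → 5 h 50 min

5.83 hours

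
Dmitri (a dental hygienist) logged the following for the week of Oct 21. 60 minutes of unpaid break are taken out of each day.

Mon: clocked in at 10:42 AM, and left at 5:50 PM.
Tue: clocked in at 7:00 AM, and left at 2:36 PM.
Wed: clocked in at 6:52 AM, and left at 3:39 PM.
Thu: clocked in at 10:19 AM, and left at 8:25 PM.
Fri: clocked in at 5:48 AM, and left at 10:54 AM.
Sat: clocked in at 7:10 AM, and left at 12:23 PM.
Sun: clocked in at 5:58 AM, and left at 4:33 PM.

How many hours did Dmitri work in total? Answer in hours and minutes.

47 h 31 min

Mon: 10:42 AM–5:50 PM = 7 h 8 min; less 60 min break → 6 h 8 min
Tue: 7:00 AM–2:36 PM = 7 h 36 min; less 60 min break → 6 h 36 min
Wed: 6:52 AM–3:39 PM = 8 h 47 min; less 60 min break → 7 h 47 min
Thu: 10:19 AM–8:25 PM = 10 h 6 min; less 60 min break → 9 h 6 min
Fri: 5:48 AM–10:54 AM = 5 h 6 min; less 60 min break → 4 h 6 min
Sat: 7:10 AM–12:23 PM = 5 h 13 min; less 60 min break → 4 h 13 min
Sun: 5:58 AM–4:33 PM = 10 h 35 min; less 60 min break → 9 h 35 min
Total: 6 h 8 min + 6 h 36 min + 7 h 47 min + 9 h 6 min + 4 h 6 min + 4 h 13 min + 9 h 35 min = 47 h 31 min.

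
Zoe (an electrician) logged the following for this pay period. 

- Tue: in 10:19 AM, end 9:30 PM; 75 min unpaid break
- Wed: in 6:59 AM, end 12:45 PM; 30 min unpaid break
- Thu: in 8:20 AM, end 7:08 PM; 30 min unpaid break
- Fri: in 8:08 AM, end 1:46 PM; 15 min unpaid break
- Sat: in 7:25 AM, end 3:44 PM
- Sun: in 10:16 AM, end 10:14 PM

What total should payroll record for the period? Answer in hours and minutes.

51 h 10 min

Tue: 10:19 AM–9:30 PM = 11 h 11 min; less 75 min break → 9 h 56 min
Wed: 6:59 AM–12:45 PM = 5 h 46 min; less 30 min break → 5 h 16 min
Thu: 8:20 AM–7:08 PM = 10 h 48 min; less 30 min break → 10 h 18 min
Fri: 8:08 AM–1:46 PM = 5 h 38 min; less 15 min break → 5 h 23 min
Sat: 7:25 AM–3:44 PM = 8 h 19 min
Sun: 10:16 AM–10:14 PM = 11 h 58 min
Total: 9 h 56 min + 5 h 16 min + 10 h 18 min + 5 h 23 min + 8 h 19 min + 11 h 58 min = 51 h 10 min.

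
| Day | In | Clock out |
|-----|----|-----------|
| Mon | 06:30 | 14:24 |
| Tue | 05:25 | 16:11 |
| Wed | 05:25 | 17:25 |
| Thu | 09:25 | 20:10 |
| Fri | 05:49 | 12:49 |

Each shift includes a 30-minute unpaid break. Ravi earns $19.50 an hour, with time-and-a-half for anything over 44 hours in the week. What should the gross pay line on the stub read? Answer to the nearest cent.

$914.06

Mon: 06:30–14:24 = 7 h 54 min; less 30 min break → 7 h 24 min
Tue: 05:25–16:11 = 10 h 46 min; less 30 min break → 10 h 16 min
Wed: 05:25–17:25 = 12 h 0 min; less 30 min break → 11 h 30 min
Thu: 09:25–20:10 = 10 h 45 min; less 30 min break → 10 h 15 min
Fri: 05:49–12:49 = 7 h 0 min; less 30 min break → 6 h 30 min
Total worked: 45 h 55 min = 2755 min.
Regular 44 h 0 min = 2640 min at $19.50/h; overtime 1 h 55 min = 115 min at $29.25/h.
Pay = (2640 × $19.50 + 115 × $29.25) ÷ 60 = $914.06.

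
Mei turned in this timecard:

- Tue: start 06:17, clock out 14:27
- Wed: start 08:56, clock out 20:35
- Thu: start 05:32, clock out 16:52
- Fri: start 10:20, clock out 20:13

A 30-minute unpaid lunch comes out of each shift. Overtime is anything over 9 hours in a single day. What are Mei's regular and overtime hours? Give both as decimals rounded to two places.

Tue: 06:17–14:27 = 8 h 10 min; less 30 min break → 7 h 40 min
Wed: 08:56–20:35 = 11 h 39 min; less 30 min break → 11 h 9 min
Thu: 05:32–16:52 = 11 h 20 min; less 30 min break → 10 h 50 min
Fri: 10:20–20:13 = 9 h 53 min; less 30 min break → 9 h 23 min
Tue reg 7 h 40 min / OT 0 h 0 min; Wed reg 9 h 0 min / OT 2 h 9 min; Thu reg 9 h 0 min / OT 1 h 50 min; Fri reg 9 h 0 min / OT 0 h 23 min.
Totals: regular 34 h 40 min, overtime 4 h 22 min.

Regular 34.67 hours, overtime 4.37 hours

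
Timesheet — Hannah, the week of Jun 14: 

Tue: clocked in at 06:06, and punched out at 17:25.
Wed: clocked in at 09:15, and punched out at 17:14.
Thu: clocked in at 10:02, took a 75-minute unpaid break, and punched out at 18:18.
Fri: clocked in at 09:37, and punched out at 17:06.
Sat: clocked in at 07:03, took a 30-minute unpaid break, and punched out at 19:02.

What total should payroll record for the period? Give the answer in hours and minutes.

Tue: 06:06–17:25 = 11 h 19 min
Wed: 09:15–17:14 = 7 h 59 min
Thu: 10:02–18:18 = 8 h 16 min; less 75 min break → 7 h 1 min
Fri: 09:37–17:06 = 7 h 29 min
Sat: 07:03–19:02 = 11 h 59 min; less 30 min break → 11 h 29 min
Total: 11 h 19 min + 7 h 59 min + 7 h 1 min + 7 h 29 min + 11 h 29 min = 45 h 17 min.

45 h 17 min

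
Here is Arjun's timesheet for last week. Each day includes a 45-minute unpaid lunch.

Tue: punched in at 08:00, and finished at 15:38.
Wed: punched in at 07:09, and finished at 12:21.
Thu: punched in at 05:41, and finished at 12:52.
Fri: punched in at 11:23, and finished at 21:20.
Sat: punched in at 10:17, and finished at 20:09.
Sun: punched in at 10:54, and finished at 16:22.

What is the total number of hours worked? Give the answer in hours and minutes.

40 h 48 min

Tue: 08:00–15:38 = 7 h 38 min; less 45 min break → 6 h 53 min
Wed: 07:09–12:21 = 5 h 12 min; less 45 min break → 4 h 27 min
Thu: 05:41–12:52 = 7 h 11 min; less 45 min break → 6 h 26 min
Fri: 11:23–21:20 = 9 h 57 min; less 45 min break → 9 h 12 min
Sat: 10:17–20:09 = 9 h 52 min; less 45 min break → 9 h 7 min
Sun: 10:54–16:22 = 5 h 28 min; less 45 min break → 4 h 43 min
Total: 6 h 53 min + 4 h 27 min + 6 h 26 min + 9 h 12 min + 9 h 7 min + 4 h 43 min = 40 h 48 min.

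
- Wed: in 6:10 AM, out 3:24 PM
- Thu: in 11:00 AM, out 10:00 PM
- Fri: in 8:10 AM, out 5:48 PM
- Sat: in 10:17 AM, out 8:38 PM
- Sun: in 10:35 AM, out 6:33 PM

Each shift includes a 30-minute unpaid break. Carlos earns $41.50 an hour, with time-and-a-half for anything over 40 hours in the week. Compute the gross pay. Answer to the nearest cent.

Wed: 6:10 AM–3:24 PM = 9 h 14 min; less 30 min break → 8 h 44 min
Thu: 11:00 AM–10:00 PM = 11 h 0 min; less 30 min break → 10 h 30 min
Fri: 8:10 AM–5:48 PM = 9 h 38 min; less 30 min break → 9 h 8 min
Sat: 10:17 AM–8:38 PM = 10 h 21 min; less 30 min break → 9 h 51 min
Sun: 10:35 AM–6:33 PM = 7 h 58 min; less 30 min break → 7 h 28 min
Total worked: 45 h 41 min = 2741 min.
Regular 40 h 0 min = 2400 min at $41.50/h; overtime 5 h 41 min = 341 min at $62.25/h.
Pay = (2400 × $41.50 + 341 × $62.25) ÷ 60 = $2013.79.

$2013.79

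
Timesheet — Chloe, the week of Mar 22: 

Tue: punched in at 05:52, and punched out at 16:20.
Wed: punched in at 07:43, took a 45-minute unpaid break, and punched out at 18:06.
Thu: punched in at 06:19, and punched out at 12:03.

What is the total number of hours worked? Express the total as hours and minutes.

Tue: 05:52–16:20 = 10 h 28 min
Wed: 07:43–18:06 = 10 h 23 min; less 45 min break → 9 h 38 min
Thu: 06:19–12:03 = 5 h 44 min
Total: 10 h 28 min + 9 h 38 min + 5 h 44 min = 25 h 50 min.

25 h 50 min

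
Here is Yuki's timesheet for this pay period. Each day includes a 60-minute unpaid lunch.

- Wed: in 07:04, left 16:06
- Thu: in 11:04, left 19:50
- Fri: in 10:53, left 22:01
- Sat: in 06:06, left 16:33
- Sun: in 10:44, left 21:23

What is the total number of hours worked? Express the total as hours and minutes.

Wed: 07:04–16:06 = 9 h 2 min; less 60 min break → 8 h 2 min
Thu: 11:04–19:50 = 8 h 46 min; less 60 min break → 7 h 46 min
Fri: 10:53–22:01 = 11 h 8 min; less 60 min break → 10 h 8 min
Sat: 06:06–16:33 = 10 h 27 min; less 60 min break → 9 h 27 min
Sun: 10:44–21:23 = 10 h 39 min; less 60 min break → 9 h 39 min
Total: 8 h 2 min + 7 h 46 min + 10 h 8 min + 9 h 27 min + 9 h 39 min = 45 h 2 min.

45 h 2 min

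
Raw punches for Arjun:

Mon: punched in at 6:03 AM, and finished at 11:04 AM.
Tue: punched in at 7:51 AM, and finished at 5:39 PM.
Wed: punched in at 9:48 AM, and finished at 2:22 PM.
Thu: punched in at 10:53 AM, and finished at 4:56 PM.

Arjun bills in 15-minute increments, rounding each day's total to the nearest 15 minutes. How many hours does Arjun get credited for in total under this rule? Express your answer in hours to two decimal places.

Mon: 6:03 AM–11:04 AM = 5 h 1 min → rounds to 5 h 0 min
Tue: 7:51 AM–5:39 PM = 9 h 48 min → rounds to 9 h 45 min
Wed: 9:48 AM–2:22 PM = 4 h 34 min → rounds to 4 h 30 min
Thu: 10:53 AM–4:56 PM = 6 h 3 min → rounds to 6 h 0 min
Total credited: 25 h 15 min.

25.25 hours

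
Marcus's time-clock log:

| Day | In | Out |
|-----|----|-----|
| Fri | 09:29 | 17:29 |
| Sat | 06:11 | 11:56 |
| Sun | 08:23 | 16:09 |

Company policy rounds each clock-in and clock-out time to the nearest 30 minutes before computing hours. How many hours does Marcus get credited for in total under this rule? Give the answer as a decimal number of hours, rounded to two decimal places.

21.50 hours

Fri: in 09:29→09:30, out 17:29→17:30; 8 h 0 min
Sat: in 06:11→06:00, out 11:56→12:00; 6 h 0 min
Sun: in 08:23→08:30, out 16:09→16:00; 7 h 30 min
Total credited: 21 h 30 min.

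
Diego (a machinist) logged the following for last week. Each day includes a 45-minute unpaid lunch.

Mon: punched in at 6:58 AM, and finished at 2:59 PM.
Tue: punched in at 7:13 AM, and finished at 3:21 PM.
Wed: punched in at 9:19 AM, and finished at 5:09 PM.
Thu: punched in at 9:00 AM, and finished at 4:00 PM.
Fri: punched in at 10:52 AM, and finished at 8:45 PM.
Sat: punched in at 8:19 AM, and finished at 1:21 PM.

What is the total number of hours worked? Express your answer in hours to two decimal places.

Mon: 6:58 AM–2:59 PM = 8 h 1 min; less 45 min break → 7 h 16 min
Tue: 7:13 AM–3:21 PM = 8 h 8 min; less 45 min break → 7 h 23 min
Wed: 9:19 AM–5:09 PM = 7 h 50 min; less 45 min break → 7 h 5 min
Thu: 9:00 AM–4:00 PM = 7 h 0 min; less 45 min break → 6 h 15 min
Fri: 10:52 AM–8:45 PM = 9 h 53 min; less 45 min break → 9 h 8 min
Sat: 8:19 AM–1:21 PM = 5 h 2 min; less 45 min break → 4 h 17 min
Total: 7 h 16 min + 7 h 23 min + 7 h 5 min + 6 h 15 min + 9 h 8 min + 4 h 17 min = 41 h 24 min.

41.40 hours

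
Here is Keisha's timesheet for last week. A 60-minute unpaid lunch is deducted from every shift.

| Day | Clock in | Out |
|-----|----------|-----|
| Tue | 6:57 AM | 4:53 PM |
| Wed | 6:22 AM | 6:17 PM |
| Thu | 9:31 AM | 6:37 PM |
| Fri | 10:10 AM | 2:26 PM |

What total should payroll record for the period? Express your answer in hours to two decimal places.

31.22 hours

Tue: 6:57 AM–4:53 PM = 9 h 56 min; less 60 min break → 8 h 56 min
Wed: 6:22 AM–6:17 PM = 11 h 55 min; less 60 min break → 10 h 55 min
Thu: 9:31 AM–6:37 PM = 9 h 6 min; less 60 min break → 8 h 6 min
Fri: 10:10 AM–2:26 PM = 4 h 16 min; less 60 min break → 3 h 16 min
Total: 8 h 56 min + 10 h 55 min + 8 h 6 min + 3 h 16 min = 31 h 13 min.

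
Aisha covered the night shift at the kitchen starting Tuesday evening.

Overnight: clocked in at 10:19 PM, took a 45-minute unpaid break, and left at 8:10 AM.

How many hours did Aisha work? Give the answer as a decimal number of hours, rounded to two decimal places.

9.10 hours

Overnight: 10:19 PM → midnight = 1 h 41 min; midnight → 8:10 AM = 8 h 10 min; span 9 h 51 min; less 45 min break → 9 h 6 min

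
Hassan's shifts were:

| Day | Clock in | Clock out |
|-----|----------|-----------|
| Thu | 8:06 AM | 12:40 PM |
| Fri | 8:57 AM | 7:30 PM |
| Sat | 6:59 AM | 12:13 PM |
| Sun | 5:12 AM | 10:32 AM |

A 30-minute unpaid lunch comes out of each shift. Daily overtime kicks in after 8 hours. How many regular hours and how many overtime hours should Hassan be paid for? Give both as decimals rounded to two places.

Regular 21.63 hours, overtime 2.05 hours

Thu: 8:06 AM–12:40 PM = 4 h 34 min; less 30 min break → 4 h 4 min
Fri: 8:57 AM–7:30 PM = 10 h 33 min; less 30 min break → 10 h 3 min
Sat: 6:59 AM–12:13 PM = 5 h 14 min; less 30 min break → 4 h 44 min
Sun: 5:12 AM–10:32 AM = 5 h 20 min; less 30 min break → 4 h 50 min
Thu reg 4 h 4 min / OT 0 h 0 min; Fri reg 8 h 0 min / OT 2 h 3 min; Sat reg 4 h 44 min / OT 0 h 0 min; Sun reg 4 h 50 min / OT 0 h 0 min.
Totals: regular 21 h 38 min, overtime 2 h 3 min.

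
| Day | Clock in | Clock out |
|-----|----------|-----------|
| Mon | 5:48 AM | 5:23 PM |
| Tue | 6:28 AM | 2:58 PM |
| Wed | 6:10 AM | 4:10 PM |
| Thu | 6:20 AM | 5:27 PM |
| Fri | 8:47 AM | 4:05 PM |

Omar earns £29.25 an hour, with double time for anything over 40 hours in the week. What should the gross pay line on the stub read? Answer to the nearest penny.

£1667.25

Mon: 5:48 AM–5:23 PM = 11 h 35 min
Tue: 6:28 AM–2:58 PM = 8 h 30 min
Wed: 6:10 AM–4:10 PM = 10 h 0 min
Thu: 6:20 AM–5:27 PM = 11 h 7 min
Fri: 8:47 AM–4:05 PM = 7 h 18 min
Total worked: 48 h 30 min = 2910 min.
Regular 40 h 0 min = 2400 min at £29.25/h; overtime 8 h 30 min = 510 min at £58.50/h.
Pay = (2400 × £29.25 + 510 × £58.50) ÷ 60 = £1667.25.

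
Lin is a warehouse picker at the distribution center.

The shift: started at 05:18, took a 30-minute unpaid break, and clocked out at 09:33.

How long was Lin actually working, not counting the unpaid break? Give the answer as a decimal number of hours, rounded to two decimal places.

The shift: 05:18–09:33 = 4 h 15 min; less 30 min break → 3 h 45 min

3.75 hours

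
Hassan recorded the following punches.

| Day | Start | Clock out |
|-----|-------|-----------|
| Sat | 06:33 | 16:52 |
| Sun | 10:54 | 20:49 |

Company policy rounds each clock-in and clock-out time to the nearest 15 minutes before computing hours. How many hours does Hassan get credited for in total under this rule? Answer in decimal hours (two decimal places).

Sat: in 06:33→06:30, out 16:52→16:45; 10 h 15 min
Sun: in 10:54→11:00, out 20:49→20:45; 9 h 45 min
Total credited: 20 h 0 min.

20.00 hours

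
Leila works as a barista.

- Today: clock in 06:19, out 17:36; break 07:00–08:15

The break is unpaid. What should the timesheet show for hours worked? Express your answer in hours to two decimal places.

10.03 hours

Today: 06:19–17:36 = 11 h 17 min; less 75 min break → 10 h 2 min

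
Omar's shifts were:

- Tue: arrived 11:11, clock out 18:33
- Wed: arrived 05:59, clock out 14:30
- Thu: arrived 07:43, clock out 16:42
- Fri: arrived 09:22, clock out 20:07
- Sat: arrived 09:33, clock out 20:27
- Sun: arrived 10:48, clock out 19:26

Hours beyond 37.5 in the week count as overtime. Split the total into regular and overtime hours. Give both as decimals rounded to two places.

Regular 37.50 hours, overtime 17.65 hours

Tue: 11:11–18:33 = 7 h 22 min
Wed: 05:59–14:30 = 8 h 31 min
Thu: 07:43–16:42 = 8 h 59 min
Fri: 09:22–20:07 = 10 h 45 min
Sat: 09:33–20:27 = 10 h 54 min
Sun: 10:48–19:26 = 8 h 38 min
Total worked: 55 h 9 min = 55.15 h.
Threshold 37.5 h → overtime 17 h 39 min, regular 37 h 30 min.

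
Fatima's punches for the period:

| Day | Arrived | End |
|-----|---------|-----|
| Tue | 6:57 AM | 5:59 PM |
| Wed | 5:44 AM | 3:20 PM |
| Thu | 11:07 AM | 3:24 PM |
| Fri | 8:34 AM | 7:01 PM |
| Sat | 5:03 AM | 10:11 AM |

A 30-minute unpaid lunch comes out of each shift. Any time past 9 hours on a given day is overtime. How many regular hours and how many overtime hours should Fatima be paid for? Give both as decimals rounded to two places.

Tue: 6:57 AM–5:59 PM = 11 h 2 min; less 30 min break → 10 h 32 min
Wed: 5:44 AM–3:20 PM = 9 h 36 min; less 30 min break → 9 h 6 min
Thu: 11:07 AM–3:24 PM = 4 h 17 min; less 30 min break → 3 h 47 min
Fri: 8:34 AM–7:01 PM = 10 h 27 min; less 30 min break → 9 h 57 min
Sat: 5:03 AM–10:11 AM = 5 h 8 min; less 30 min break → 4 h 38 min
Tue reg 9 h 0 min / OT 1 h 32 min; Wed reg 9 h 0 min / OT 0 h 6 min; Thu reg 3 h 47 min / OT 0 h 0 min; Fri reg 9 h 0 min / OT 0 h 57 min; Sat reg 4 h 38 min / OT 0 h 0 min.
Totals: regular 35 h 25 min, overtime 2 h 35 min.

Regular 35.42 hours, overtime 2.58 hours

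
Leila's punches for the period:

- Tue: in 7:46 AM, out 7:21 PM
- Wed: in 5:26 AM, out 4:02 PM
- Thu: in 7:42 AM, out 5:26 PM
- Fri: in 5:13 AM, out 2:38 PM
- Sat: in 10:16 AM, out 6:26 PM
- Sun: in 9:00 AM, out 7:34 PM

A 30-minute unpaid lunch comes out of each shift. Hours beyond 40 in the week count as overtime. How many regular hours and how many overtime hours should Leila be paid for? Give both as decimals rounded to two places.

Regular 40.00 hours, overtime 17.07 hours

Tue: 7:46 AM–7:21 PM = 11 h 35 min; less 30 min break → 11 h 5 min
Wed: 5:26 AM–4:02 PM = 10 h 36 min; less 30 min break → 10 h 6 min
Thu: 7:42 AM–5:26 PM = 9 h 44 min; less 30 min break → 9 h 14 min
Fri: 5:13 AM–2:38 PM = 9 h 25 min; less 30 min break → 8 h 55 min
Sat: 10:16 AM–6:26 PM = 8 h 10 min; less 30 min break → 7 h 40 min
Sun: 9:00 AM–7:34 PM = 10 h 34 min; less 30 min break → 10 h 4 min
Total worked: 57 h 4 min = 57.07 h.
Threshold 40 h → overtime 17 h 4 min, regular 40 h 0 min.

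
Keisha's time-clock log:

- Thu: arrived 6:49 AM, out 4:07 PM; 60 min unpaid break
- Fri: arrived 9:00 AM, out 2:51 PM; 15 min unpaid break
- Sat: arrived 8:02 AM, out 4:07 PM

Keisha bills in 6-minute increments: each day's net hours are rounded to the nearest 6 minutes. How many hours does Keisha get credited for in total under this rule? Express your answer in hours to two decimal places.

Thu: 6:49 AM–4:07 PM = 9 h 18 min − 60 min = 8 h 18 min → rounds to 8 h 18 min
Fri: 9:00 AM–2:51 PM = 5 h 51 min − 15 min = 5 h 36 min → rounds to 5 h 36 min
Sat: 8:02 AM–4:07 PM = 8 h 5 min → rounds to 8 h 6 min
Total credited: 22 h 0 min.

22.00 hours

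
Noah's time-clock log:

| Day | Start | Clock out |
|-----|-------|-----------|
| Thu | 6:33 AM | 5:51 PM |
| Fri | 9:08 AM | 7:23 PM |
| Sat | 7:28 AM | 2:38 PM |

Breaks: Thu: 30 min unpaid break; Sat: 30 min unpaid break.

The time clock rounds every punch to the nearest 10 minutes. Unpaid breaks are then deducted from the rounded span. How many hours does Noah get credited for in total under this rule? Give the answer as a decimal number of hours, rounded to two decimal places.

Thu: in 6:33 AM→6:30 AM, out 5:51 PM→5:50 PM; 11 h 20 min − 30 min = 10 h 50 min
Fri: in 9:08 AM→9:10 AM, out 7:23 PM→7:20 PM; 10 h 10 min
Sat: in 7:28 AM→7:30 AM, out 2:38 PM→2:40 PM; 7 h 10 min − 30 min = 6 h 40 min
Total credited: 27 h 40 min.

27.67 hours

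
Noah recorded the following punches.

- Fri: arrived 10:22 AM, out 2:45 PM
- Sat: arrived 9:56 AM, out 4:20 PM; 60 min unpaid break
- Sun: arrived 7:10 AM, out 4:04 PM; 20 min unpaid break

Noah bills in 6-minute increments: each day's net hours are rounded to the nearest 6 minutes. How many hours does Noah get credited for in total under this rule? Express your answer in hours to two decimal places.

18.40 hours

Fri: 10:22 AM–2:45 PM = 4 h 23 min → rounds to 4 h 24 min
Sat: 9:56 AM–4:20 PM = 6 h 24 min − 60 min = 5 h 24 min → rounds to 5 h 24 min
Sun: 7:10 AM–4:04 PM = 8 h 54 min − 20 min = 8 h 34 min → rounds to 8 h 36 min
Total credited: 18 h 24 min.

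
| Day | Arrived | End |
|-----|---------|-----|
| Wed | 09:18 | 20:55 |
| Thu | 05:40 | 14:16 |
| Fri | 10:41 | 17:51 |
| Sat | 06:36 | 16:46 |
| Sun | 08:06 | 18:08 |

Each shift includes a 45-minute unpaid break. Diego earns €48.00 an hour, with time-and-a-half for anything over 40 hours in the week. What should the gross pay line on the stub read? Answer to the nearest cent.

€2196.00

Wed: 09:18–20:55 = 11 h 37 min; less 45 min break → 10 h 52 min
Thu: 05:40–14:16 = 8 h 36 min; less 45 min break → 7 h 51 min
Fri: 10:41–17:51 = 7 h 10 min; less 45 min break → 6 h 25 min
Sat: 06:36–16:46 = 10 h 10 min; less 45 min break → 9 h 25 min
Sun: 08:06–18:08 = 10 h 2 min; less 45 min break → 9 h 17 min
Total worked: 43 h 50 min = 2630 min.
Regular 40 h 0 min = 2400 min at €48.00/h; overtime 3 h 50 min = 230 min at €72.00/h.
Pay = (2400 × €48.00 + 230 × €72.00) ÷ 60 = €2196.00.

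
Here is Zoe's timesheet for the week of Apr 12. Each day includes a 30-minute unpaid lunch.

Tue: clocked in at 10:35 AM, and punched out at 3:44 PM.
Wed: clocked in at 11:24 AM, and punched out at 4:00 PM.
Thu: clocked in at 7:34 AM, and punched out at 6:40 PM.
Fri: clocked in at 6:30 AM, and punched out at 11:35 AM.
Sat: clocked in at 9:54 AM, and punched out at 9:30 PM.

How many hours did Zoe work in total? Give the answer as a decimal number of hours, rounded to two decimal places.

35.03 hours

Tue: 10:35 AM–3:44 PM = 5 h 9 min; less 30 min break → 4 h 39 min
Wed: 11:24 AM–4:00 PM = 4 h 36 min; less 30 min break → 4 h 6 min
Thu: 7:34 AM–6:40 PM = 11 h 6 min; less 30 min break → 10 h 36 min
Fri: 6:30 AM–11:35 AM = 5 h 5 min; less 30 min break → 4 h 35 min
Sat: 9:54 AM–9:30 PM = 11 h 36 min; less 30 min break → 11 h 6 min
Total: 4 h 39 min + 4 h 6 min + 10 h 36 min + 4 h 35 min + 11 h 6 min = 35 h 2 min.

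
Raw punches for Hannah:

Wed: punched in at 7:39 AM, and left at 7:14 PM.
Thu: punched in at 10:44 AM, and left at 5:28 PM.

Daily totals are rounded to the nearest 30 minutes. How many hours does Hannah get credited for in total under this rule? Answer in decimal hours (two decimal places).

18.00 hours

Wed: 7:39 AM–7:14 PM = 11 h 35 min → rounds to 11 h 30 min
Thu: 10:44 AM–5:28 PM = 6 h 44 min → rounds to 6 h 30 min
Total credited: 18 h 0 min.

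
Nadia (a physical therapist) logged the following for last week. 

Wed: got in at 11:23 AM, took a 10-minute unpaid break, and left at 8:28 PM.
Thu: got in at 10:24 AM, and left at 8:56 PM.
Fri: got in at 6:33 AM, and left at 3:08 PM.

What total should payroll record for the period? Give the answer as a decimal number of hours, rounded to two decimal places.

28.03 hours

Wed: 11:23 AM–8:28 PM = 9 h 5 min; less 10 min break → 8 h 55 min
Thu: 10:24 AM–8:56 PM = 10 h 32 min
Fri: 6:33 AM–3:08 PM = 8 h 35 min
Total: 8 h 55 min + 10 h 32 min + 8 h 35 min = 28 h 2 min.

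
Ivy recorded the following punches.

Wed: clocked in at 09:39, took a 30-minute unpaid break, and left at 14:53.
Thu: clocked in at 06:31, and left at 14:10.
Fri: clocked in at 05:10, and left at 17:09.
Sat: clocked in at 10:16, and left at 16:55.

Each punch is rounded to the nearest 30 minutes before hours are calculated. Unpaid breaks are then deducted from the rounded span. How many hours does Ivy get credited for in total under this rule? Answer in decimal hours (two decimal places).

Wed: in 09:39→09:30, out 14:53→15:00; 5 h 30 min − 30 min = 5 h 0 min
Thu: in 06:31→06:30, out 14:10→14:00; 7 h 30 min
Fri: in 05:10→05:00, out 17:09→17:00; 12 h 0 min
Sat: in 10:16→10:30, out 16:55→17:00; 6 h 30 min
Total credited: 31 h 0 min.

31.00 hours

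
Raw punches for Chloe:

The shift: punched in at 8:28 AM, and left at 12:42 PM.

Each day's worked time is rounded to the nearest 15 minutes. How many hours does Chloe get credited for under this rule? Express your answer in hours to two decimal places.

The shift: 8:28 AM–12:42 PM = 4 h 14 min → rounds to 4 h 15 min

4.25 hours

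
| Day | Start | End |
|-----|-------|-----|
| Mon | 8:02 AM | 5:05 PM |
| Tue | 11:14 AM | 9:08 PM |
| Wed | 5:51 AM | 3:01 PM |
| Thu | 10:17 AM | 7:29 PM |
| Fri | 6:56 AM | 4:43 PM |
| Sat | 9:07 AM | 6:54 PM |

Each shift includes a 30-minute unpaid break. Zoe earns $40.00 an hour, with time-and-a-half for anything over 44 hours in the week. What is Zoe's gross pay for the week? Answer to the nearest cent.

$2353.00

Mon: 8:02 AM–5:05 PM = 9 h 3 min; less 30 min break → 8 h 33 min
Tue: 11:14 AM–9:08 PM = 9 h 54 min; less 30 min break → 9 h 24 min
Wed: 5:51 AM–3:01 PM = 9 h 10 min; less 30 min break → 8 h 40 min
Thu: 10:17 AM–7:29 PM = 9 h 12 min; less 30 min break → 8 h 42 min
Fri: 6:56 AM–4:43 PM = 9 h 47 min; less 30 min break → 9 h 17 min
Sat: 9:07 AM–6:54 PM = 9 h 47 min; less 30 min break → 9 h 17 min
Total worked: 53 h 53 min = 3233 min.
Regular 44 h 0 min = 2640 min at $40.00/h; overtime 9 h 53 min = 593 min at $60.00/h.
Pay = (2640 × $40.00 + 593 × $60.00) ÷ 60 = $2353.00.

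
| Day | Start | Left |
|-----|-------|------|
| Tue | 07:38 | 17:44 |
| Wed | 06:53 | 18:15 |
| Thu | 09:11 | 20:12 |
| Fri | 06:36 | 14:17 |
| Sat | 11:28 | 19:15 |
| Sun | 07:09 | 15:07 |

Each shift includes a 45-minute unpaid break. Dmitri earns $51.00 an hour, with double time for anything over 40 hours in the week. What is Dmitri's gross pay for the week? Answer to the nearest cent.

Tue: 07:38–17:44 = 10 h 6 min; less 45 min break → 9 h 21 min
Wed: 06:53–18:15 = 11 h 22 min; less 45 min break → 10 h 37 min
Thu: 09:11–20:12 = 11 h 1 min; less 45 min break → 10 h 16 min
Fri: 06:36–14:17 = 7 h 41 min; less 45 min break → 6 h 56 min
Sat: 11:28–19:15 = 7 h 47 min; less 45 min break → 7 h 2 min
Sun: 07:09–15:07 = 7 h 58 min; less 45 min break → 7 h 13 min
Total worked: 51 h 25 min = 3085 min.
Regular 40 h 0 min = 2400 min at $51.00/h; overtime 11 h 25 min = 685 min at $102.00/h.
Pay = (2400 × $51.00 + 685 × $102.00) ÷ 60 = $3204.50.

$3204.50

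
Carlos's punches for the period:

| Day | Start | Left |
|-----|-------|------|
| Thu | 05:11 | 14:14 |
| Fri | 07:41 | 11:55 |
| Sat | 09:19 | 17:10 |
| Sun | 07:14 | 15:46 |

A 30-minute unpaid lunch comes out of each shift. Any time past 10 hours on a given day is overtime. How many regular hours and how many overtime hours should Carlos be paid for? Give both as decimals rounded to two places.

Thu: 05:11–14:14 = 9 h 3 min; less 30 min break → 8 h 33 min
Fri: 07:41–11:55 = 4 h 14 min; less 30 min break → 3 h 44 min
Sat: 09:19–17:10 = 7 h 51 min; less 30 min break → 7 h 21 min
Sun: 07:14–15:46 = 8 h 32 min; less 30 min break → 8 h 2 min
Thu reg 8 h 33 min / OT 0 h 0 min; Fri reg 3 h 44 min / OT 0 h 0 min; Sat reg 7 h 21 min / OT 0 h 0 min; Sun reg 8 h 2 min / OT 0 h 0 min.
Totals: regular 27 h 40 min, overtime 0 h 0 min.

Regular 27.67 hours, overtime 0.00 hours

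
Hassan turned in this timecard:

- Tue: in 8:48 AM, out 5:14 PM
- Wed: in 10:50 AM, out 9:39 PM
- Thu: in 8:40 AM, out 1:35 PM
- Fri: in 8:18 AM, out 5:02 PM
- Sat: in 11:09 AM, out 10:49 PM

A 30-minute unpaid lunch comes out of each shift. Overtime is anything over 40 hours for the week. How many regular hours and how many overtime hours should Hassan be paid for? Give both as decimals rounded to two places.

Regular 40.00 hours, overtime 2.07 hours

Tue: 8:48 AM–5:14 PM = 8 h 26 min; less 30 min break → 7 h 56 min
Wed: 10:50 AM–9:39 PM = 10 h 49 min; less 30 min break → 10 h 19 min
Thu: 8:40 AM–1:35 PM = 4 h 55 min; less 30 min break → 4 h 25 min
Fri: 8:18 AM–5:02 PM = 8 h 44 min; less 30 min break → 8 h 14 min
Sat: 11:09 AM–10:49 PM = 11 h 40 min; less 30 min break → 11 h 10 min
Total worked: 42 h 4 min = 42.07 h.
Threshold 40 h → overtime 2 h 4 min, regular 40 h 0 min.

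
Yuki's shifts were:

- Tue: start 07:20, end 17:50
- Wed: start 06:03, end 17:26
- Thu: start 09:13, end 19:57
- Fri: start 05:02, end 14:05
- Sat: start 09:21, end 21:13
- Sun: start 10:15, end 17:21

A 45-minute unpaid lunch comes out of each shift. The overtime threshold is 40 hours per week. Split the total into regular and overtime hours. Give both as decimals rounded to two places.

Regular 40.00 hours, overtime 16.13 hours

Tue: 07:20–17:50 = 10 h 30 min; less 45 min break → 9 h 45 min
Wed: 06:03–17:26 = 11 h 23 min; less 45 min break → 10 h 38 min
Thu: 09:13–19:57 = 10 h 44 min; less 45 min break → 9 h 59 min
Fri: 05:02–14:05 = 9 h 3 min; less 45 min break → 8 h 18 min
Sat: 09:21–21:13 = 11 h 52 min; less 45 min break → 11 h 7 min
Sun: 10:15–17:21 = 7 h 6 min; less 45 min break → 6 h 21 min
Total worked: 56 h 8 min = 56.13 h.
Threshold 40 h → overtime 16 h 8 min, regular 40 h 0 min.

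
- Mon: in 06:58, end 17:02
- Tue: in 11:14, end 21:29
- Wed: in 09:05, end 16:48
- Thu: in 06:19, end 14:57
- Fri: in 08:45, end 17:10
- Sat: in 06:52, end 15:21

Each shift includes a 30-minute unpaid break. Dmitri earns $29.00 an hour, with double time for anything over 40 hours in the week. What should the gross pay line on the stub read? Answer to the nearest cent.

$1772.87

Mon: 06:58–17:02 = 10 h 4 min; less 30 min break → 9 h 34 min
Tue: 11:14–21:29 = 10 h 15 min; less 30 min break → 9 h 45 min
Wed: 09:05–16:48 = 7 h 43 min; less 30 min break → 7 h 13 min
Thu: 06:19–14:57 = 8 h 38 min; less 30 min break → 8 h 8 min
Fri: 08:45–17:10 = 8 h 25 min; less 30 min break → 7 h 55 min
Sat: 06:52–15:21 = 8 h 29 min; less 30 min break → 7 h 59 min
Total worked: 50 h 34 min = 3034 min.
Regular 40 h 0 min = 2400 min at $29.00/h; overtime 10 h 34 min = 634 min at $58.00/h.
Pay = (2400 × $29.00 + 634 × $58.00) ÷ 60 = $1772.87.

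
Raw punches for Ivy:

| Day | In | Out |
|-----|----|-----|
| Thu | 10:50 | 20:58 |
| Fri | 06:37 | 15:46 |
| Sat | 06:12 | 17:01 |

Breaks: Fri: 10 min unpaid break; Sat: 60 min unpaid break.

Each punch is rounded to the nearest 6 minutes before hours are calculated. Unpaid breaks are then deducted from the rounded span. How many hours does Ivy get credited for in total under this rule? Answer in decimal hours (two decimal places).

29.03 hours

Thu: in 10:50→10:48, out 20:58→21:00; 10 h 12 min
Fri: in 06:37→06:36, out 15:46→15:48; 9 h 12 min − 10 min = 9 h 2 min
Sat: in 06:12→06:12, out 17:01→17:00; 10 h 48 min − 60 min = 9 h 48 min
Total credited: 29 h 2 min.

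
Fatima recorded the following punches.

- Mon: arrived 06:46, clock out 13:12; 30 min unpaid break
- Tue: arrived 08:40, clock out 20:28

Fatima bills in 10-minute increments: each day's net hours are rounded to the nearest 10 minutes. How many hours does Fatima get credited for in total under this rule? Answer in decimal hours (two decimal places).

17.83 hours

Mon: 06:46–13:12 = 6 h 26 min − 30 min = 5 h 56 min → rounds to 6 h 0 min
Tue: 08:40–20:28 = 11 h 48 min → rounds to 11 h 50 min
Total credited: 17 h 50 min.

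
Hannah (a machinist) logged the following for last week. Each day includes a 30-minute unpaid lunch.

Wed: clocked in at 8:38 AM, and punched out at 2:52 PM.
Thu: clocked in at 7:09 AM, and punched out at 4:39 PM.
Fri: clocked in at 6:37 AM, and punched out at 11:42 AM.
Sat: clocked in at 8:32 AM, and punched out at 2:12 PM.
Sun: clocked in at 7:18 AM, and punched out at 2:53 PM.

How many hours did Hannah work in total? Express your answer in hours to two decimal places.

31.57 hours

Wed: 8:38 AM–2:52 PM = 6 h 14 min; less 30 min break → 5 h 44 min
Thu: 7:09 AM–4:39 PM = 9 h 30 min; less 30 min break → 9 h 0 min
Fri: 6:37 AM–11:42 AM = 5 h 5 min; less 30 min break → 4 h 35 min
Sat: 8:32 AM–2:12 PM = 5 h 40 min; less 30 min break → 5 h 10 min
Sun: 7:18 AM–2:53 PM = 7 h 35 min; less 30 min break → 7 h 5 min
Total: 5 h 44 min + 9 h 0 min + 4 h 35 min + 5 h 10 min + 7 h 5 min = 31 h 34 min.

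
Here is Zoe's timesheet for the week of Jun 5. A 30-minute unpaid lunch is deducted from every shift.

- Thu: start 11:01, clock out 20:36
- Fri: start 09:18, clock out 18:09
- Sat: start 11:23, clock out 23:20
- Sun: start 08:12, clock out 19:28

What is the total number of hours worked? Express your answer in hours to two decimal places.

39.65 hours

Thu: 11:01–20:36 = 9 h 35 min; less 30 min break → 9 h 5 min
Fri: 09:18–18:09 = 8 h 51 min; less 30 min break → 8 h 21 min
Sat: 11:23–23:20 = 11 h 57 min; less 30 min break → 11 h 27 min
Sun: 08:12–19:28 = 11 h 16 min; less 30 min break → 10 h 46 min
Total: 9 h 5 min + 8 h 21 min + 11 h 27 min + 10 h 46 min = 39 h 39 min.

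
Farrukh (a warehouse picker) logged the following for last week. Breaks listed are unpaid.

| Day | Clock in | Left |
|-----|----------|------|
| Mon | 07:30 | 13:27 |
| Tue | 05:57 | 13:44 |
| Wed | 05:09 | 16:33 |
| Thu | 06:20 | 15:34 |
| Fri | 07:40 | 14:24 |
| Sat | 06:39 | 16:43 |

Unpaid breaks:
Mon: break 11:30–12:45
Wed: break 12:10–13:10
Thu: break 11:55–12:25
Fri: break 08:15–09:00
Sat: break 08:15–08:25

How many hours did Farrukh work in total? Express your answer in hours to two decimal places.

47.50 hours

Mon: 07:30–13:27 = 5 h 57 min; less 75 min break → 4 h 42 min
Tue: 05:57–13:44 = 7 h 47 min
Wed: 05:09–16:33 = 11 h 24 min; less 60 min break → 10 h 24 min
Thu: 06:20–15:34 = 9 h 14 min; less 30 min break → 8 h 44 min
Fri: 07:40–14:24 = 6 h 44 min; less 45 min break → 5 h 59 min
Sat: 06:39–16:43 = 10 h 4 min; less 10 min break → 9 h 54 min
Total: 4 h 42 min + 7 h 47 min + 10 h 24 min + 8 h 44 min + 5 h 59 min + 9 h 54 min = 47 h 30 min.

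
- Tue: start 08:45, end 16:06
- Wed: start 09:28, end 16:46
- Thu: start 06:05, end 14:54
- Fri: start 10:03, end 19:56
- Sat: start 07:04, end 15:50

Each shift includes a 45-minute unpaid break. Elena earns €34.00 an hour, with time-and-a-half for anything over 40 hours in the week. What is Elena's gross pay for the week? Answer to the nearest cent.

Tue: 08:45–16:06 = 7 h 21 min; less 45 min break → 6 h 36 min
Wed: 09:28–16:46 = 7 h 18 min; less 45 min break → 6 h 33 min
Thu: 06:05–14:54 = 8 h 49 min; less 45 min break → 8 h 4 min
Fri: 10:03–19:56 = 9 h 53 min; less 45 min break → 9 h 8 min
Sat: 07:04–15:50 = 8 h 46 min; less 45 min break → 8 h 1 min
Total worked: 38 h 22 min = 2302 min.
Regular 38 h 22 min = 2302 min at €34.00/h; overtime 0 h 0 min = 0 min at €51.00/h.
Pay = (2302 × €34.00 + 0 × €51.00) ÷ 60 = €1304.47.

€1304.47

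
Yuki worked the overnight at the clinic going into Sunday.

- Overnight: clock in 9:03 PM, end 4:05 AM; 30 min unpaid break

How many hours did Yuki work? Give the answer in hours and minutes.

Overnight: 9:03 PM → midnight = 2 h 57 min; midnight → 4:05 AM = 4 h 5 min; span 7 h 2 min; less 30 min break → 6 h 32 min

6 h 32 min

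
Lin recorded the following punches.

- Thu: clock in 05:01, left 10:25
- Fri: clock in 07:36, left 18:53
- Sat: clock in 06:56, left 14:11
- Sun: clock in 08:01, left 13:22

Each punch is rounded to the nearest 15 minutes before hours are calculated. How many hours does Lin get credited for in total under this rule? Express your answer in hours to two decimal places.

29.50 hours

Thu: in 05:01→05:00, out 10:25→10:30; 5 h 30 min
Fri: in 07:36→07:30, out 18:53→19:00; 11 h 30 min
Sat: in 06:56→07:00, out 14:11→14:15; 7 h 15 min
Sun: in 08:01→08:00, out 13:22→13:15; 5 h 15 min
Total credited: 29 h 30 min.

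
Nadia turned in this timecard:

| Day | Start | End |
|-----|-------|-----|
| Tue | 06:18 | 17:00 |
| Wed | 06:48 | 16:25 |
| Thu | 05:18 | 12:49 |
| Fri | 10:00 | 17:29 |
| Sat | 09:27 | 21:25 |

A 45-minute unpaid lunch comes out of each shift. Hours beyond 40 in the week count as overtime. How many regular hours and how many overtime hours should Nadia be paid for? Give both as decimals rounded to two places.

Tue: 06:18–17:00 = 10 h 42 min; less 45 min break → 9 h 57 min
Wed: 06:48–16:25 = 9 h 37 min; less 45 min break → 8 h 52 min
Thu: 05:18–12:49 = 7 h 31 min; less 45 min break → 6 h 46 min
Fri: 10:00–17:29 = 7 h 29 min; less 45 min break → 6 h 44 min
Sat: 09:27–21:25 = 11 h 58 min; less 45 min break → 11 h 13 min
Total worked: 43 h 32 min = 43.53 h.
Threshold 40 h → overtime 3 h 32 min, regular 40 h 0 min.

Regular 40.00 hours, overtime 3.53 hours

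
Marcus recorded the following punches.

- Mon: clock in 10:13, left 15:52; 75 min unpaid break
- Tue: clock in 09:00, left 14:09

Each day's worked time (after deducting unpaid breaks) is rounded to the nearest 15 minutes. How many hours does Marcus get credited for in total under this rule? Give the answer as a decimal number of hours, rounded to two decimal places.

Mon: 10:13–15:52 = 5 h 39 min − 75 min = 4 h 24 min → rounds to 4 h 30 min
Tue: 09:00–14:09 = 5 h 9 min → rounds to 5 h 15 min
Total credited: 9 h 45 min.

9.75 hours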